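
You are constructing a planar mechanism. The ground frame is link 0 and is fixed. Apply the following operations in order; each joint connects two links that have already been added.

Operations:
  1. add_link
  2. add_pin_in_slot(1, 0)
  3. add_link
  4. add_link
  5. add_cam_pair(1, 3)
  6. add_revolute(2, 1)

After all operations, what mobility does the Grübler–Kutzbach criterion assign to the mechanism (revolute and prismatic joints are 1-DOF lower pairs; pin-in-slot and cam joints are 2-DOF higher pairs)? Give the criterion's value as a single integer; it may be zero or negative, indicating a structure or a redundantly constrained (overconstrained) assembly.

ground; <1,0,0>
#1 <2,0,0>
PS:1↔0 J2 <2,0,1>
#2 <3,0,1>
#3 <4,0,1>
C:1↔3 J2 <4,0,2>
R:2↔1 J1 <4,1,2>
3×3 − 2×1 − 1×2 = 5

M = 5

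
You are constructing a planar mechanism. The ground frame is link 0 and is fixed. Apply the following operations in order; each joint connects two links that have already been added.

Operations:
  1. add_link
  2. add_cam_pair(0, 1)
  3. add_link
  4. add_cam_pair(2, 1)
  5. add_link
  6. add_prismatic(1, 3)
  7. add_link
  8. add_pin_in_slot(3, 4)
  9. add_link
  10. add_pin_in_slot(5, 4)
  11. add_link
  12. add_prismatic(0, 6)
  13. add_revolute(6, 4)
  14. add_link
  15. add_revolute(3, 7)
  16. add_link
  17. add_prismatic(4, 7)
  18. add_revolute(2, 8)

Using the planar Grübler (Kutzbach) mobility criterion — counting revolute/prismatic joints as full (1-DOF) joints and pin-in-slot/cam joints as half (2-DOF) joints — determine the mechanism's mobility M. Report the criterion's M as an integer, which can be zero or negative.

link 0 = ground. State L|J1|J2 = 1|0|0
+link1  2|0|0
C(0,1) f=2→J2  2|0|1
+link2  3|0|1
C(2,1) f=2→J2  3|0|2
+link3  4|0|2
P(1,3) f=1→J1  4|1|2
+link4  5|1|2
PS(3,4) f=2→J2  5|1|3
+link5  6|1|3
PS(5,4) f=2→J2  6|1|4
+link6  7|1|4
P(0,6) f=1→J1  7|2|4
R(6,4) f=1→J1  7|3|4
+link7  8|3|4
R(3,7) f=1→J1  8|4|4
+link8  9|4|4
P(4,7) f=1→J1  9|5|4
R(2,8) f=1→J1  9|6|4
M = 3(9−1)−2·6−4 = 24−12−4 = 8

M = 8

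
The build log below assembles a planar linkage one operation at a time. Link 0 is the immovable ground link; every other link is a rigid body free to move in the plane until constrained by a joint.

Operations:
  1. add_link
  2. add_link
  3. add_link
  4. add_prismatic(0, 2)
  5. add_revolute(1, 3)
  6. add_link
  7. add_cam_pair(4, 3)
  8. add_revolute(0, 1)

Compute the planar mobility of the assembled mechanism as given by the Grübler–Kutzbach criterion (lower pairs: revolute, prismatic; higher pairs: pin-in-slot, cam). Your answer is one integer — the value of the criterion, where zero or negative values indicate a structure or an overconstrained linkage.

M = 5

(L,J1,J2)=(1,0,0); link0 fixed
link1: (2,0,0)
link2: (3,0,0)
link3: (4,0,0)
P 0-2 [J1]: (4,1,0)
R 1-3 [J1]: (4,2,0)
link4: (5,2,0)
C 4-3 [J2]: (5,2,1)
R 0-1 [J1]: (5,3,1)
Grübler: 3·4 − 2·3 − 1 = 5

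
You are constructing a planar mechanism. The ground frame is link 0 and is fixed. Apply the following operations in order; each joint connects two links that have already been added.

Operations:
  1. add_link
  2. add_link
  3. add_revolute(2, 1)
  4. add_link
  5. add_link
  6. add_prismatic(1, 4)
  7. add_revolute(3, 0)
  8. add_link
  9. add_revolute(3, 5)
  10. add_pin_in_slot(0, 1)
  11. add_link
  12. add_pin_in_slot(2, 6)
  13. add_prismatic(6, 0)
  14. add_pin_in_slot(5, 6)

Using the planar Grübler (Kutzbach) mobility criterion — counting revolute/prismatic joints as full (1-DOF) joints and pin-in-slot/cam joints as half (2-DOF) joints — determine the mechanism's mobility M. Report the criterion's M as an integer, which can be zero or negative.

M = 5

ground; <1,0,0>
#1 <2,0,0>
#2 <3,0,0>
R:2↔1 J1 <3,1,0>
#3 <4,1,0>
#4 <5,1,0>
P:1↔4 J1 <5,2,0>
R:3↔0 J1 <5,3,0>
#5 <6,3,0>
R:3↔5 J1 <6,4,0>
PS:0↔1 J2 <6,4,1>
#6 <7,4,1>
PS:2↔6 J2 <7,4,2>
P:6↔0 J1 <7,5,2>
PS:5↔6 J2 <7,5,3>
3×6 − 2×5 − 1×3 = 5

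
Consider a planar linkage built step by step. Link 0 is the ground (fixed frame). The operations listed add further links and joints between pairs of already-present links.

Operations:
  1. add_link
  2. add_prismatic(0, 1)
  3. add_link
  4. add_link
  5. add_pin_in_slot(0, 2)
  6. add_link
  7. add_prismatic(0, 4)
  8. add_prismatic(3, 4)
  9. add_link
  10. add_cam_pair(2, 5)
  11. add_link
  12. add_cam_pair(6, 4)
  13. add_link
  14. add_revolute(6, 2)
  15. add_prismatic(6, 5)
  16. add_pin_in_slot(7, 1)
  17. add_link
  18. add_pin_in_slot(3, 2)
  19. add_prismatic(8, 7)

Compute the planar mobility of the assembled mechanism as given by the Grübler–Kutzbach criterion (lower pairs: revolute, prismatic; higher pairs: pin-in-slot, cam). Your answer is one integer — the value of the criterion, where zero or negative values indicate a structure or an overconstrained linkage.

[1;0;0] (link 0 is ground)
L+ [2;0;0]
P(0,1)∈J1 [2;1;0]
L+ [3;1;0]
L+ [4;1;0]
PS(0,2)∈J2 [4;1;1]
L+ [5;1;1]
P(0,4)∈J1 [5;2;1]
P(3,4)∈J1 [5;3;1]
L+ [6;3;1]
C(2,5)∈J2 [6;3;2]
L+ [7;3;2]
C(6,4)∈J2 [7;3;3]
L+ [8;3;3]
R(6,2)∈J1 [8;4;3]
P(6,5)∈J1 [8;5;3]
PS(7,1)∈J2 [8;5;4]
L+ [9;5;4]
PS(3,2)∈J2 [9;5;5]
P(8,7)∈J1 [9;6;5]
mobility = 24 − 12 − 5 = 7

M = 7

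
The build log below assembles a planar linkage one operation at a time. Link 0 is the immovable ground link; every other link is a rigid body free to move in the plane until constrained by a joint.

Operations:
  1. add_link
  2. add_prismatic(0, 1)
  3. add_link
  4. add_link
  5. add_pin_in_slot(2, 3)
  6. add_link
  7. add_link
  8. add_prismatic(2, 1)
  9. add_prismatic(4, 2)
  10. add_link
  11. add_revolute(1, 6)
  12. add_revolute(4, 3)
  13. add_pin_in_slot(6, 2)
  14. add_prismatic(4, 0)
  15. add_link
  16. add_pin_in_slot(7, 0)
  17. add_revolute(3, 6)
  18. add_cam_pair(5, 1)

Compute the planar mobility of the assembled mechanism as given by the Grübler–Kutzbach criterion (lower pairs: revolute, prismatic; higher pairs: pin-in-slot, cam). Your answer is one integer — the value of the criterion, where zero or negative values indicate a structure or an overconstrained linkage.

M = 3

ground; <1,0,0>
#1 <2,0,0>
P:0↔1 J1 <2,1,0>
#2 <3,1,0>
#3 <4,1,0>
PS:2↔3 J2 <4,1,1>
#4 <5,1,1>
#5 <6,1,1>
P:2↔1 J1 <6,2,1>
P:4↔2 J1 <6,3,1>
#6 <7,3,1>
R:1↔6 J1 <7,4,1>
R:4↔3 J1 <7,5,1>
PS:6↔2 J2 <7,5,2>
P:4↔0 J1 <7,6,2>
#7 <8,6,2>
PS:7↔0 J2 <8,6,3>
R:3↔6 J1 <8,7,3>
C:5↔1 J2 <8,7,4>
3×7 − 2×7 − 1×4 = 3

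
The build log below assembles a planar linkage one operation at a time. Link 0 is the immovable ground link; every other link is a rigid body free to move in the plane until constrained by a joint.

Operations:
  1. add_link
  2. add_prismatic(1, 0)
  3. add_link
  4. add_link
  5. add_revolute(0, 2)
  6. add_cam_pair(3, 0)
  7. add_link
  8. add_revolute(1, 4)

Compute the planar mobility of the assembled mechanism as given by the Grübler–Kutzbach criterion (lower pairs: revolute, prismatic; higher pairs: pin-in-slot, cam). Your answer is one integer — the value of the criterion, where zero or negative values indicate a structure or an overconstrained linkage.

M = 5

link 0 = ground. State L|J1|J2 = 1|0|0
+link1  2|0|0
P(1,0) f=1→J1  2|1|0
+link2  3|1|0
+link3  4|1|0
R(0,2) f=1→J1  4|2|0
C(3,0) f=2→J2  4|2|1
+link4  5|2|1
R(1,4) f=1→J1  5|3|1
M = 3(5−1)−2·3−1 = 12−6−1 = 5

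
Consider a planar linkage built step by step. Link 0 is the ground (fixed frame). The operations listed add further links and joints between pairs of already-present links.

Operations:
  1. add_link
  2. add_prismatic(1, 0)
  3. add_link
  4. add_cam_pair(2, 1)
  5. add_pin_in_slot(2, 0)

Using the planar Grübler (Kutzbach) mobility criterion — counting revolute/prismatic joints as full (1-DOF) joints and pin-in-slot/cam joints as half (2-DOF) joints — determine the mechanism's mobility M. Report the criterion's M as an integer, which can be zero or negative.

M = 2

L=1 J1=0 J2=0
add link → L=2 J1=0 J2=0
P@1,0 dof=1 J1 → L=2 J1=1 J2=0
add link → L=3 J1=1 J2=0
C@2,1 dof=2 J2 → L=3 J1=1 J2=1
PS@2,0 dof=2 J2 → L=3 J1=1 J2=2
M=3(L−1)−2J1−J2=3·2−2·1−2=2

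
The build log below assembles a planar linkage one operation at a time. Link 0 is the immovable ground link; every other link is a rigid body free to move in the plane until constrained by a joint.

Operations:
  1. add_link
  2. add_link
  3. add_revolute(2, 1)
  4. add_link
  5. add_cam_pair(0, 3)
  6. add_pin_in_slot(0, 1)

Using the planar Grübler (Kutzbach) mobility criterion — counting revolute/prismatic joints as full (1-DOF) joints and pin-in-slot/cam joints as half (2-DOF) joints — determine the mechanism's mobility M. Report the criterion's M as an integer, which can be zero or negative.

link 0 = ground. State L|J1|J2 = 1|0|0
+link1  2|0|0
+link2  3|0|0
R(2,1) f=1→J1  3|1|0
+link3  4|1|0
C(0,3) f=2→J2  4|1|1
PS(0,1) f=2→J2  4|1|2
M = 3(4−1)−2·1−2 = 9−2−2 = 5

M = 5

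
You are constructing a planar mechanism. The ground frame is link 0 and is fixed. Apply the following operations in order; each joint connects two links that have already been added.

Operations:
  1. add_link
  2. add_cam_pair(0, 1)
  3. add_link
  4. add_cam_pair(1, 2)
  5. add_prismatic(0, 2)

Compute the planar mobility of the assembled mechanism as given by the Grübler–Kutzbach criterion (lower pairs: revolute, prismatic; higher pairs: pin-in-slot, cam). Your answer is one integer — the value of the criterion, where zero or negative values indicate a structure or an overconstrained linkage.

M = 2

(L,J1,J2)=(1,0,0); link0 fixed
link1: (2,0,0)
C 0-1 [J2]: (2,0,1)
link2: (3,0,1)
C 1-2 [J2]: (3,0,2)
P 0-2 [J1]: (3,1,2)
Grübler: 3·2 − 2·1 − 2 = 2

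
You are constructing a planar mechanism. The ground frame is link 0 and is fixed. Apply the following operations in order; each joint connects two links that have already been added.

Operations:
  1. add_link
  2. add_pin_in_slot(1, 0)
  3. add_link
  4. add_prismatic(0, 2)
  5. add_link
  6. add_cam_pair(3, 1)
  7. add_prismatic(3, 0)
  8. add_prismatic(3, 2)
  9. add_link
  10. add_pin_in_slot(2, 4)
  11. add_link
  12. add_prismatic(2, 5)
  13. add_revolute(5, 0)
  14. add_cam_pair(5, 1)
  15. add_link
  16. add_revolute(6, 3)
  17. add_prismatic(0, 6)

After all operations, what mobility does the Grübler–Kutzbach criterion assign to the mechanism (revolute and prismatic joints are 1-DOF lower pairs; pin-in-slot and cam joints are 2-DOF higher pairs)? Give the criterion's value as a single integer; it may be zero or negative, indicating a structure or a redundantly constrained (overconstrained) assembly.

M = 0

[1;0;0] (link 0 is ground)
L+ [2;0;0]
PS(1,0)∈J2 [2;0;1]
L+ [3;0;1]
P(0,2)∈J1 [3;1;1]
L+ [4;1;1]
C(3,1)∈J2 [4;1;2]
P(3,0)∈J1 [4;2;2]
P(3,2)∈J1 [4;3;2]
L+ [5;3;2]
PS(2,4)∈J2 [5;3;3]
L+ [6;3;3]
P(2,5)∈J1 [6;4;3]
R(5,0)∈J1 [6;5;3]
C(5,1)∈J2 [6;5;4]
L+ [7;5;4]
R(6,3)∈J1 [7;6;4]
P(0,6)∈J1 [7;7;4]
mobility = 18 − 14 − 4 = 0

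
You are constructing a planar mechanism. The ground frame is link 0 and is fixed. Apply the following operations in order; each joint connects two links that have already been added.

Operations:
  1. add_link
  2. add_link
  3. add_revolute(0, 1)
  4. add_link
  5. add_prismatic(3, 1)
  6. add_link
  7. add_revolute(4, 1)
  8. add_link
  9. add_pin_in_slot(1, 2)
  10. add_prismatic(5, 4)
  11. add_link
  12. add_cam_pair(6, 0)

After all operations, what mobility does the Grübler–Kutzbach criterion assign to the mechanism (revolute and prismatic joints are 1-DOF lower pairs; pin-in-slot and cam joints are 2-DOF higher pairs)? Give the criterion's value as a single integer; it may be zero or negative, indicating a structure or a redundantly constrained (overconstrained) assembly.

M = 8

[1;0;0] (link 0 is ground)
L+ [2;0;0]
L+ [3;0;0]
R(0,1)∈J1 [3;1;0]
L+ [4;1;0]
P(3,1)∈J1 [4;2;0]
L+ [5;2;0]
R(4,1)∈J1 [5;3;0]
L+ [6;3;0]
PS(1,2)∈J2 [6;3;1]
P(5,4)∈J1 [6;4;1]
L+ [7;4;1]
C(6,0)∈J2 [7;4;2]
mobility = 18 − 8 − 2 = 8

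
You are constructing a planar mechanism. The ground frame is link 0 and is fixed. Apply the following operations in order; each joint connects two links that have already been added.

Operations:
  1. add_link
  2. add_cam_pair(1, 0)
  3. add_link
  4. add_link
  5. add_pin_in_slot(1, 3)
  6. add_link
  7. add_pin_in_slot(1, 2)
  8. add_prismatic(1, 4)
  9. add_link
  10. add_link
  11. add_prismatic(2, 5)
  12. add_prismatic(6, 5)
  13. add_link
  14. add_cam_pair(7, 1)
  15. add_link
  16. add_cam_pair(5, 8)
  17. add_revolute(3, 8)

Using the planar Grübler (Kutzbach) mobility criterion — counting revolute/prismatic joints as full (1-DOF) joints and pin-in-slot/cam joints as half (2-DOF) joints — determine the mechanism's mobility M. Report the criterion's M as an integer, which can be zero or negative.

[1;0;0] (link 0 is ground)
L+ [2;0;0]
C(1,0)∈J2 [2;0;1]
L+ [3;0;1]
L+ [4;0;1]
PS(1,3)∈J2 [4;0;2]
L+ [5;0;2]
PS(1,2)∈J2 [5;0;3]
P(1,4)∈J1 [5;1;3]
L+ [6;1;3]
L+ [7;1;3]
P(2,5)∈J1 [7;2;3]
P(6,5)∈J1 [7;3;3]
L+ [8;3;3]
C(7,1)∈J2 [8;3;4]
L+ [9;3;4]
C(5,8)∈J2 [9;3;5]
R(3,8)∈J1 [9;4;5]
mobility = 24 − 8 − 5 = 11

M = 11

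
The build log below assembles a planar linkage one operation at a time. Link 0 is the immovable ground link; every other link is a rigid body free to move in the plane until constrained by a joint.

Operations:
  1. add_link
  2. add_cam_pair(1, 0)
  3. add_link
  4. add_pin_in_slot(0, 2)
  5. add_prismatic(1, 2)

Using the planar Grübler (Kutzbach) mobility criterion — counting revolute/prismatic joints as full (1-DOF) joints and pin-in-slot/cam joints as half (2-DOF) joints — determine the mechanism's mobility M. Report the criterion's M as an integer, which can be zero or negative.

M = 2

L=1 J1=0 J2=0
add link → L=2 J1=0 J2=0
C@1,0 dof=2 J2 → L=2 J1=0 J2=1
add link → L=3 J1=0 J2=1
PS@0,2 dof=2 J2 → L=3 J1=0 J2=2
P@1,2 dof=1 J1 → L=3 J1=1 J2=2
M=3(L−1)−2J1−J2=3·2−2·1−2=2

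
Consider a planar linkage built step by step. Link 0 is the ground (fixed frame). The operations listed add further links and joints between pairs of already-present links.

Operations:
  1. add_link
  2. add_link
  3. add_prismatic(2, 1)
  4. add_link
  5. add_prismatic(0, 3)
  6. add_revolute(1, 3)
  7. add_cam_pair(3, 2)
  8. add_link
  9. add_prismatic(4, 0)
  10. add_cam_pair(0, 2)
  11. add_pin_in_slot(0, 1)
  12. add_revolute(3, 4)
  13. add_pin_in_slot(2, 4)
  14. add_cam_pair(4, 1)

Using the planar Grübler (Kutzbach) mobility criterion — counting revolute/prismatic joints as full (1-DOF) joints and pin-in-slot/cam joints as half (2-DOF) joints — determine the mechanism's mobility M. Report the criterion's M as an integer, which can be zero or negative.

(L,J1,J2)=(1,0,0); link0 fixed
link1: (2,0,0)
link2: (3,0,0)
P 2-1 [J1]: (3,1,0)
link3: (4,1,0)
P 0-3 [J1]: (4,2,0)
R 1-3 [J1]: (4,3,0)
C 3-2 [J2]: (4,3,1)
link4: (5,3,1)
P 4-0 [J1]: (5,4,1)
C 0-2 [J2]: (5,4,2)
PS 0-1 [J2]: (5,4,3)
R 3-4 [J1]: (5,5,3)
PS 2-4 [J2]: (5,5,4)
C 4-1 [J2]: (5,5,5)
Grübler: 3·4 − 2·5 − 5 = -3

M = -3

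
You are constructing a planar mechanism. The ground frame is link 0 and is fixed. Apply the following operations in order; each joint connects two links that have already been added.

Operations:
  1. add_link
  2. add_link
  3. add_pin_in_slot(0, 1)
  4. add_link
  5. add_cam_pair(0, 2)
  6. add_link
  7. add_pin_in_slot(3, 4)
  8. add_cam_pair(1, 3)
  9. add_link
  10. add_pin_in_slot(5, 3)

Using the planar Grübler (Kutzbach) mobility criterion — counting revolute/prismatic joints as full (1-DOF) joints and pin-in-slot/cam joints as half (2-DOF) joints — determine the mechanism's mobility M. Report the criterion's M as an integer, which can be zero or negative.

L=1 J1=0 J2=0
add link → L=2 J1=0 J2=0
add link → L=3 J1=0 J2=0
PS@0,1 dof=2 J2 → L=3 J1=0 J2=1
add link → L=4 J1=0 J2=1
C@0,2 dof=2 J2 → L=4 J1=0 J2=2
add link → L=5 J1=0 J2=2
PS@3,4 dof=2 J2 → L=5 J1=0 J2=3
C@1,3 dof=2 J2 → L=5 J1=0 J2=4
add link → L=6 J1=0 J2=4
PS@5,3 dof=2 J2 → L=6 J1=0 J2=5
M=3(L−1)−2J1−J2=3·5−2·0−5=10

M = 10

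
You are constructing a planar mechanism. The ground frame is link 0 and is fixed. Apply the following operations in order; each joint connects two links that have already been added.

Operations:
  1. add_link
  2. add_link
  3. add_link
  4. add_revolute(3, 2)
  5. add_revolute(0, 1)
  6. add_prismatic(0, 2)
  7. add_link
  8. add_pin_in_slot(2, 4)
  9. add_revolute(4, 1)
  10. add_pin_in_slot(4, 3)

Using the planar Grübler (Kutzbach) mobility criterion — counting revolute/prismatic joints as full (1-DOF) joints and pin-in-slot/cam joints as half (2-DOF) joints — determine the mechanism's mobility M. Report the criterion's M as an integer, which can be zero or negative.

M = 2

L=1 J1=0 J2=0
add link → L=2 J1=0 J2=0
add link → L=3 J1=0 J2=0
add link → L=4 J1=0 J2=0
R@3,2 dof=1 J1 → L=4 J1=1 J2=0
R@0,1 dof=1 J1 → L=4 J1=2 J2=0
P@0,2 dof=1 J1 → L=4 J1=3 J2=0
add link → L=5 J1=3 J2=0
PS@2,4 dof=2 J2 → L=5 J1=3 J2=1
R@4,1 dof=1 J1 → L=5 J1=4 J2=1
PS@4,3 dof=2 J2 → L=5 J1=4 J2=2
M=3(L−1)−2J1−J2=3·4−2·4−2=2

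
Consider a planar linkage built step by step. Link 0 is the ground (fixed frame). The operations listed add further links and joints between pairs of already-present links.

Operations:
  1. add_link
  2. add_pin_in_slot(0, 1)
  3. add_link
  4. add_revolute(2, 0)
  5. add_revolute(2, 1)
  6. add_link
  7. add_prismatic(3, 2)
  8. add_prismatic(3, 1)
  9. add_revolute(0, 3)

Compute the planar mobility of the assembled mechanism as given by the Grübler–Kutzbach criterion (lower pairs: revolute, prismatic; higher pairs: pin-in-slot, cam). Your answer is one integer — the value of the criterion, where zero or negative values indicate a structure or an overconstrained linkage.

[1;0;0] (link 0 is ground)
L+ [2;0;0]
PS(0,1)∈J2 [2;0;1]
L+ [3;0;1]
R(2,0)∈J1 [3;1;1]
R(2,1)∈J1 [3;2;1]
L+ [4;2;1]
P(3,2)∈J1 [4;3;1]
P(3,1)∈J1 [4;4;1]
R(0,3)∈J1 [4;5;1]
mobility = 9 − 10 − 1 = -2

M = -2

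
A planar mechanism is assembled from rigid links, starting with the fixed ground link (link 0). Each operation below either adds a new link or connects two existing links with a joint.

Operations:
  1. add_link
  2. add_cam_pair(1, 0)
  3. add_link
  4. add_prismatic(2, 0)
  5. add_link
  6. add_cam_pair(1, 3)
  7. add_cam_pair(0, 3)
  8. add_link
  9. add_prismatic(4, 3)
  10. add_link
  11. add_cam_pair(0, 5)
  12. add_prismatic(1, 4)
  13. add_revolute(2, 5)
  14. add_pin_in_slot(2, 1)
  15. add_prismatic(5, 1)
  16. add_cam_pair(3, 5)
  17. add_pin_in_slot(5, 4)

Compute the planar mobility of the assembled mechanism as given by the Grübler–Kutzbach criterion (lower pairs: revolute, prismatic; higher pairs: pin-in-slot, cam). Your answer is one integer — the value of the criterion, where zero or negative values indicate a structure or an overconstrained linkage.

ground; <1,0,0>
#1 <2,0,0>
C:1↔0 J2 <2,0,1>
#2 <3,0,1>
P:2↔0 J1 <3,1,1>
#3 <4,1,1>
C:1↔3 J2 <4,1,2>
C:0↔3 J2 <4,1,3>
#4 <5,1,3>
P:4↔3 J1 <5,2,3>
#5 <6,2,3>
C:0↔5 J2 <6,2,4>
P:1↔4 J1 <6,3,4>
R:2↔5 J1 <6,4,4>
PS:2↔1 J2 <6,4,5>
P:5↔1 J1 <6,5,5>
C:3↔5 J2 <6,5,6>
PS:5↔4 J2 <6,5,7>
3×5 − 2×5 − 1×7 = -2

M = -2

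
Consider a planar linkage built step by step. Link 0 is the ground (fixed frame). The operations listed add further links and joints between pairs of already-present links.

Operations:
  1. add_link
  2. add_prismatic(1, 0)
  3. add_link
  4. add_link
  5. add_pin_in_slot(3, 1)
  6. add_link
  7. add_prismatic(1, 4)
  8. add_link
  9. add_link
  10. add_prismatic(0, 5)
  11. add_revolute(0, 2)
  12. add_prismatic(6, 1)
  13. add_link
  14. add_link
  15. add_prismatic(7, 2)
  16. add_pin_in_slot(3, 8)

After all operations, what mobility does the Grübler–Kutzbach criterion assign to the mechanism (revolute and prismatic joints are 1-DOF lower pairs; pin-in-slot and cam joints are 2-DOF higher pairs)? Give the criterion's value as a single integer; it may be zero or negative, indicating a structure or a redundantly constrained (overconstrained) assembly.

M = 10

L=1 J1=0 J2=0
add link → L=2 J1=0 J2=0
P@1,0 dof=1 J1 → L=2 J1=1 J2=0
add link → L=3 J1=1 J2=0
add link → L=4 J1=1 J2=0
PS@3,1 dof=2 J2 → L=4 J1=1 J2=1
add link → L=5 J1=1 J2=1
P@1,4 dof=1 J1 → L=5 J1=2 J2=1
add link → L=6 J1=2 J2=1
add link → L=7 J1=2 J2=1
P@0,5 dof=1 J1 → L=7 J1=3 J2=1
R@0,2 dof=1 J1 → L=7 J1=4 J2=1
P@6,1 dof=1 J1 → L=7 J1=5 J2=1
add link → L=8 J1=5 J2=1
add link → L=9 J1=5 J2=1
P@7,2 dof=1 J1 → L=9 J1=6 J2=1
PS@3,8 dof=2 J2 → L=9 J1=6 J2=2
M=3(L−1)−2J1−J2=3·8−2·6−2=10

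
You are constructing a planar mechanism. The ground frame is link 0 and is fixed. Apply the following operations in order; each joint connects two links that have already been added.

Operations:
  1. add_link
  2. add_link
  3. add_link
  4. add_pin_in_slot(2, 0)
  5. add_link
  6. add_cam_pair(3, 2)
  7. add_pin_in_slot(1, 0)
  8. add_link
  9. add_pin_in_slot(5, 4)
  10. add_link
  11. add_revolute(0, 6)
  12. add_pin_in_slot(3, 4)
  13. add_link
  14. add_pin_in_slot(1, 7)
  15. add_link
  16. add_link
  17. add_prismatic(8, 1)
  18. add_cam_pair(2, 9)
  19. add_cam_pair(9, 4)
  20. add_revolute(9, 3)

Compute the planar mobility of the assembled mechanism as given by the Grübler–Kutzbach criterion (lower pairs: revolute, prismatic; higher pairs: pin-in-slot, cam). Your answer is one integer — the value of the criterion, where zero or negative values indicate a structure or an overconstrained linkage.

link 0 = ground. State L|J1|J2 = 1|0|0
+link1  2|0|0
+link2  3|0|0
+link3  4|0|0
PS(2,0) f=2→J2  4|0|1
+link4  5|0|1
C(3,2) f=2→J2  5|0|2
PS(1,0) f=2→J2  5|0|3
+link5  6|0|3
PS(5,4) f=2→J2  6|0|4
+link6  7|0|4
R(0,6) f=1→J1  7|1|4
PS(3,4) f=2→J2  7|1|5
+link7  8|1|5
PS(1,7) f=2→J2  8|1|6
+link8  9|1|6
+link9  10|1|6
P(8,1) f=1→J1  10|2|6
C(2,9) f=2→J2  10|2|7
C(9,4) f=2→J2  10|2|8
R(9,3) f=1→J1  10|3|8
M = 3(10−1)−2·3−8 = 27−6−8 = 13

M = 13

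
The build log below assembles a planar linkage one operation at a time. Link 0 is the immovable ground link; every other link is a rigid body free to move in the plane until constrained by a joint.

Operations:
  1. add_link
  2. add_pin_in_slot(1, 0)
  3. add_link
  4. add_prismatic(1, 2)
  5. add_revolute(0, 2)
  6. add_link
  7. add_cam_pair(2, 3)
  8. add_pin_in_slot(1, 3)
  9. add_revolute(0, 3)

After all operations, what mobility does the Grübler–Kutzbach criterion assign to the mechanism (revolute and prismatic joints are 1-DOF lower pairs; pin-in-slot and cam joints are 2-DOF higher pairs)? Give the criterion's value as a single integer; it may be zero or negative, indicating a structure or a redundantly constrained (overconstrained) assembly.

L=1 J1=0 J2=0
add link → L=2 J1=0 J2=0
PS@1,0 dof=2 J2 → L=2 J1=0 J2=1
add link → L=3 J1=0 J2=1
P@1,2 dof=1 J1 → L=3 J1=1 J2=1
R@0,2 dof=1 J1 → L=3 J1=2 J2=1
add link → L=4 J1=2 J2=1
C@2,3 dof=2 J2 → L=4 J1=2 J2=2
PS@1,3 dof=2 J2 → L=4 J1=2 J2=3
R@0,3 dof=1 J1 → L=4 J1=3 J2=3
M=3(L−1)−2J1−J2=3·3−2·3−3=0

M = 0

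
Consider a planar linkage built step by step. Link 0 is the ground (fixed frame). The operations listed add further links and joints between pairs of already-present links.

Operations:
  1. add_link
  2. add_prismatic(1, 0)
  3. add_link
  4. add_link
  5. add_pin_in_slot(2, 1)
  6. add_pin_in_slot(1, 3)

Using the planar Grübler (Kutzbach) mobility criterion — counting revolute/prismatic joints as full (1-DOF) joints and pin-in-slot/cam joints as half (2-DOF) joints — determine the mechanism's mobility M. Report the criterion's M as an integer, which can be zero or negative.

M = 5

link 0 = ground. State L|J1|J2 = 1|0|0
+link1  2|0|0
P(1,0) f=1→J1  2|1|0
+link2  3|1|0
+link3  4|1|0
PS(2,1) f=2→J2  4|1|1
PS(1,3) f=2→J2  4|1|2
M = 3(4−1)−2·1−2 = 9−2−2 = 5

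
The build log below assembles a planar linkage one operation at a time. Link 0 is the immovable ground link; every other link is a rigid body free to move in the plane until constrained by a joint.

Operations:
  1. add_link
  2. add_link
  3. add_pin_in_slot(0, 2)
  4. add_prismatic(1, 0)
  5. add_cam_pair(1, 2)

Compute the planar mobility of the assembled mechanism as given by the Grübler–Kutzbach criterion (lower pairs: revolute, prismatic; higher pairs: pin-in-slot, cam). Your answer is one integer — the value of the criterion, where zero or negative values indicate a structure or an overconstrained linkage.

M = 2

(L,J1,J2)=(1,0,0); link0 fixed
link1: (2,0,0)
link2: (3,0,0)
PS 0-2 [J2]: (3,0,1)
P 1-0 [J1]: (3,1,1)
C 1-2 [J2]: (3,1,2)
Grübler: 3·2 − 2·1 − 2 = 2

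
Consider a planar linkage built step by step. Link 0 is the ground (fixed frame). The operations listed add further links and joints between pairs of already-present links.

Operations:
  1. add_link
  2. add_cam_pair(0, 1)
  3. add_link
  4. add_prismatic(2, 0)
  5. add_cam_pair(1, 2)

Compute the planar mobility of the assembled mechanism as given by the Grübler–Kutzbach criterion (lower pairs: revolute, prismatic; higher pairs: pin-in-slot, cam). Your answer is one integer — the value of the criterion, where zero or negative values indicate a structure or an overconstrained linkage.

L=1 J1=0 J2=0
add link → L=2 J1=0 J2=0
C@0,1 dof=2 J2 → L=2 J1=0 J2=1
add link → L=3 J1=0 J2=1
P@2,0 dof=1 J1 → L=3 J1=1 J2=1
C@1,2 dof=2 J2 → L=3 J1=1 J2=2
M=3(L−1)−2J1−J2=3·2−2·1−2=2

M = 2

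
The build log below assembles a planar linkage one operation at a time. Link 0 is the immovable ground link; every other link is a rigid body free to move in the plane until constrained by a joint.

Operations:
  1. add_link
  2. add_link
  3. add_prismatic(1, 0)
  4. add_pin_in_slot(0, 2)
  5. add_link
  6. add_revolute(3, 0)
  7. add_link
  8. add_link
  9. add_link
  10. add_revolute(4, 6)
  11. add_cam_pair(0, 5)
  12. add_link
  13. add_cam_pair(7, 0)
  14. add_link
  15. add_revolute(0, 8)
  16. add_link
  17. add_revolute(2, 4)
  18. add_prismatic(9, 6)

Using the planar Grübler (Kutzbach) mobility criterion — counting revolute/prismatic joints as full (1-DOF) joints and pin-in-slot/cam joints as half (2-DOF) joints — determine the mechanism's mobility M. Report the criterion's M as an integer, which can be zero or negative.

(L,J1,J2)=(1,0,0); link0 fixed
link1: (2,0,0)
link2: (3,0,0)
P 1-0 [J1]: (3,1,0)
PS 0-2 [J2]: (3,1,1)
link3: (4,1,1)
R 3-0 [J1]: (4,2,1)
link4: (5,2,1)
link5: (6,2,1)
link6: (7,2,1)
R 4-6 [J1]: (7,3,1)
C 0-5 [J2]: (7,3,2)
link7: (8,3,2)
C 7-0 [J2]: (8,3,3)
link8: (9,3,3)
R 0-8 [J1]: (9,4,3)
link9: (10,4,3)
R 2-4 [J1]: (10,5,3)
P 9-6 [J1]: (10,6,3)
Grübler: 3·9 − 2·6 − 3 = 12

M = 12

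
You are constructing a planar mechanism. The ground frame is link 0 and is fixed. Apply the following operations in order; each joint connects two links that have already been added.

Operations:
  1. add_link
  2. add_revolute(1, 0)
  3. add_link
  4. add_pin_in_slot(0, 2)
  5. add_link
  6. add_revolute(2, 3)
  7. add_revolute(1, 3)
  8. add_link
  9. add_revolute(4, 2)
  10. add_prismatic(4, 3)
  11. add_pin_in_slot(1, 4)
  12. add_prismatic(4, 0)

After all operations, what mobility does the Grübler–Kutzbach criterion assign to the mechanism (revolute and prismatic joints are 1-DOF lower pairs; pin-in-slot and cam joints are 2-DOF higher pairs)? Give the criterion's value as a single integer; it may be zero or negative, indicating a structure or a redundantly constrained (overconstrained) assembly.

M = -2

ground; <1,0,0>
#1 <2,0,0>
R:1↔0 J1 <2,1,0>
#2 <3,1,0>
PS:0↔2 J2 <3,1,1>
#3 <4,1,1>
R:2↔3 J1 <4,2,1>
R:1↔3 J1 <4,3,1>
#4 <5,3,1>
R:4↔2 J1 <5,4,1>
P:4↔3 J1 <5,5,1>
PS:1↔4 J2 <5,5,2>
P:4↔0 J1 <5,6,2>
3×4 − 2×6 − 1×2 = -2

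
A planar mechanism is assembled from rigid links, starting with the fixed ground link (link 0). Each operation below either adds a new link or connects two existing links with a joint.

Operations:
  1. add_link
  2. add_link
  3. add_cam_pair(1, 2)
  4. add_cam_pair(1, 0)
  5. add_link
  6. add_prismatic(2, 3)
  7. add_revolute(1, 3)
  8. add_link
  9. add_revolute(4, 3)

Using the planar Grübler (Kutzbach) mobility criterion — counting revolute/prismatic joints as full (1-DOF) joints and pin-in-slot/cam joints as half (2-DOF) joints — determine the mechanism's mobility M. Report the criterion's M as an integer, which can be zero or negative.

M = 4

L=1 J1=0 J2=0
add link → L=2 J1=0 J2=0
add link → L=3 J1=0 J2=0
C@1,2 dof=2 J2 → L=3 J1=0 J2=1
C@1,0 dof=2 J2 → L=3 J1=0 J2=2
add link → L=4 J1=0 J2=2
P@2,3 dof=1 J1 → L=4 J1=1 J2=2
R@1,3 dof=1 J1 → L=4 J1=2 J2=2
add link → L=5 J1=2 J2=2
R@4,3 dof=1 J1 → L=5 J1=3 J2=2
M=3(L−1)−2J1−J2=3·4−2·3−2=4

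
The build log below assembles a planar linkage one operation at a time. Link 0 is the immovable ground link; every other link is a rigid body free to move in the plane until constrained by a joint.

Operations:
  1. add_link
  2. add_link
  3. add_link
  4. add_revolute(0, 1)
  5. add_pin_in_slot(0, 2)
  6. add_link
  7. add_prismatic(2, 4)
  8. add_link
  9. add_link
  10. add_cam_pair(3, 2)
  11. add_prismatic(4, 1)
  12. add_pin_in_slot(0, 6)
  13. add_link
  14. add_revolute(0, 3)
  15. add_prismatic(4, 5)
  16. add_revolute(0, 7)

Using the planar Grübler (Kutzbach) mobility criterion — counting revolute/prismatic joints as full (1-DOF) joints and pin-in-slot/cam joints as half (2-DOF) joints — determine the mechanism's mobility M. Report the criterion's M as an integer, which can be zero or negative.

[1;0;0] (link 0 is ground)
L+ [2;0;0]
L+ [3;0;0]
L+ [4;0;0]
R(0,1)∈J1 [4;1;0]
PS(0,2)∈J2 [4;1;1]
L+ [5;1;1]
P(2,4)∈J1 [5;2;1]
L+ [6;2;1]
L+ [7;2;1]
C(3,2)∈J2 [7;2;2]
P(4,1)∈J1 [7;3;2]
PS(0,6)∈J2 [7;3;3]
L+ [8;3;3]
R(0,3)∈J1 [8;4;3]
P(4,5)∈J1 [8;5;3]
R(0,7)∈J1 [8;6;3]
mobility = 21 − 12 − 3 = 6

M = 6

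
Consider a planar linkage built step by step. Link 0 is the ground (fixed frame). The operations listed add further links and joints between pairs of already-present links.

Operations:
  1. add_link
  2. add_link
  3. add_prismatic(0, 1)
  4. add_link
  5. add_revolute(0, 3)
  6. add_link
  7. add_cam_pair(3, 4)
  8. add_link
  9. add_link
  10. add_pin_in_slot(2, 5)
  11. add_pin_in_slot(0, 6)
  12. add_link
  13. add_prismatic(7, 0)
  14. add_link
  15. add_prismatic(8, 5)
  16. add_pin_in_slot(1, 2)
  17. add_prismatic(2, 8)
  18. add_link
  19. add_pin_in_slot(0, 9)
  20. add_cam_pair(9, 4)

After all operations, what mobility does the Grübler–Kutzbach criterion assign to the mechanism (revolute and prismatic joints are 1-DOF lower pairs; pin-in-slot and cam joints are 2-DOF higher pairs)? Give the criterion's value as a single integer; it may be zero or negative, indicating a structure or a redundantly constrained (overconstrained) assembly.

M = 11

[1;0;0] (link 0 is ground)
L+ [2;0;0]
L+ [3;0;0]
P(0,1)∈J1 [3;1;0]
L+ [4;1;0]
R(0,3)∈J1 [4;2;0]
L+ [5;2;0]
C(3,4)∈J2 [5;2;1]
L+ [6;2;1]
L+ [7;2;1]
PS(2,5)∈J2 [7;2;2]
PS(0,6)∈J2 [7;2;3]
L+ [8;2;3]
P(7,0)∈J1 [8;3;3]
L+ [9;3;3]
P(8,5)∈J1 [9;4;3]
PS(1,2)∈J2 [9;4;4]
P(2,8)∈J1 [9;5;4]
L+ [10;5;4]
PS(0,9)∈J2 [10;5;5]
C(9,4)∈J2 [10;5;6]
mobility = 27 − 10 − 6 = 11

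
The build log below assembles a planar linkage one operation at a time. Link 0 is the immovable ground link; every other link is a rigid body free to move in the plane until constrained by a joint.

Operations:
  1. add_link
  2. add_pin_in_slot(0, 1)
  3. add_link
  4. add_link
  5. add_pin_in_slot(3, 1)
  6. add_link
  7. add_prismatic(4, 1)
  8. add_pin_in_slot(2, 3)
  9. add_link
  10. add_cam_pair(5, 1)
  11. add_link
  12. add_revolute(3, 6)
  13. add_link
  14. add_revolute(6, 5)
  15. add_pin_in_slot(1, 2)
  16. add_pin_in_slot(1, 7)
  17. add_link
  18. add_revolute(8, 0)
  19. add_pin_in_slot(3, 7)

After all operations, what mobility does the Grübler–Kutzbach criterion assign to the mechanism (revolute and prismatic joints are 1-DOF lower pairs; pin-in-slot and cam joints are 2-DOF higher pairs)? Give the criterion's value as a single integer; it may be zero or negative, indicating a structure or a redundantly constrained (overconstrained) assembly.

M = 9

link 0 = ground. State L|J1|J2 = 1|0|0
+link1  2|0|0
PS(0,1) f=2→J2  2|0|1
+link2  3|0|1
+link3  4|0|1
PS(3,1) f=2→J2  4|0|2
+link4  5|0|2
P(4,1) f=1→J1  5|1|2
PS(2,3) f=2→J2  5|1|3
+link5  6|1|3
C(5,1) f=2→J2  6|1|4
+link6  7|1|4
R(3,6) f=1→J1  7|2|4
+link7  8|2|4
R(6,5) f=1→J1  8|3|4
PS(1,2) f=2→J2  8|3|5
PS(1,7) f=2→J2  8|3|6
+link8  9|3|6
R(8,0) f=1→J1  9|4|6
PS(3,7) f=2→J2  9|4|7
M = 3(9−1)−2·4−7 = 24−8−7 = 9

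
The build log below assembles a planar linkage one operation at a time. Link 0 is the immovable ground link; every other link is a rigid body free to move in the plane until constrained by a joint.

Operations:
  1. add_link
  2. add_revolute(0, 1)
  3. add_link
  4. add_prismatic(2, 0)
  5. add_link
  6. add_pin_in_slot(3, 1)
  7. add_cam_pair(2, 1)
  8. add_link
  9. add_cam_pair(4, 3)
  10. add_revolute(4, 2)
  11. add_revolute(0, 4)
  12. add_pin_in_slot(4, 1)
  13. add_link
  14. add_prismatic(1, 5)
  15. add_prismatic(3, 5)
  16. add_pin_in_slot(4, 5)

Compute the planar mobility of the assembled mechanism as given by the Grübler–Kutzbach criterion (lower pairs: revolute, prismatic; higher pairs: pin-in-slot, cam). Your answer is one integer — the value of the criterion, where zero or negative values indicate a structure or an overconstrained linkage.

link 0 = ground. State L|J1|J2 = 1|0|0
+link1  2|0|0
R(0,1) f=1→J1  2|1|0
+link2  3|1|0
P(2,0) f=1→J1  3|2|0
+link3  4|2|0
PS(3,1) f=2→J2  4|2|1
C(2,1) f=2→J2  4|2|2
+link4  5|2|2
C(4,3) f=2→J2  5|2|3
R(4,2) f=1→J1  5|3|3
R(0,4) f=1→J1  5|4|3
PS(4,1) f=2→J2  5|4|4
+link5  6|4|4
P(1,5) f=1→J1  6|5|4
P(3,5) f=1→J1  6|6|4
PS(4,5) f=2→J2  6|6|5
M = 3(6−1)−2·6−5 = 15−12−5 = -2

M = -2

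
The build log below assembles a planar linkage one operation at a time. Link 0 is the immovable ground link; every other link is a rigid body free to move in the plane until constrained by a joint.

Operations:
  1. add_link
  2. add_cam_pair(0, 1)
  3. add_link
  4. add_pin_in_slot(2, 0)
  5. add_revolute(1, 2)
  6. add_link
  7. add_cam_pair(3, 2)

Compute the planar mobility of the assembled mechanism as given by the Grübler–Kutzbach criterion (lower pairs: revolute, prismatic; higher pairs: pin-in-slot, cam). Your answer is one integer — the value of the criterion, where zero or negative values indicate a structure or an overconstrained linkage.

M = 4

(L,J1,J2)=(1,0,0); link0 fixed
link1: (2,0,0)
C 0-1 [J2]: (2,0,1)
link2: (3,0,1)
PS 2-0 [J2]: (3,0,2)
R 1-2 [J1]: (3,1,2)
link3: (4,1,2)
C 3-2 [J2]: (4,1,3)
Grübler: 3·3 − 2·1 − 3 = 4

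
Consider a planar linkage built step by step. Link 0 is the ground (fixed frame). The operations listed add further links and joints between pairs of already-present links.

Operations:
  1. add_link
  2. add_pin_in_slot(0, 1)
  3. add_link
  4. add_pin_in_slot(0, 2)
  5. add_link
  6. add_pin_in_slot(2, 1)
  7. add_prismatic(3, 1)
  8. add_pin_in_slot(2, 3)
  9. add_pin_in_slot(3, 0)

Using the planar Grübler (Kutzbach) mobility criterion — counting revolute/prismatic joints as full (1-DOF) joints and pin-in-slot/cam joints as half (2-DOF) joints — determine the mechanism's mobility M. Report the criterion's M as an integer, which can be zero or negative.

[1;0;0] (link 0 is ground)
L+ [2;0;0]
PS(0,1)∈J2 [2;0;1]
L+ [3;0;1]
PS(0,2)∈J2 [3;0;2]
L+ [4;0;2]
PS(2,1)∈J2 [4;0;3]
P(3,1)∈J1 [4;1;3]
PS(2,3)∈J2 [4;1;4]
PS(3,0)∈J2 [4;1;5]
mobility = 9 − 2 − 5 = 2

M = 2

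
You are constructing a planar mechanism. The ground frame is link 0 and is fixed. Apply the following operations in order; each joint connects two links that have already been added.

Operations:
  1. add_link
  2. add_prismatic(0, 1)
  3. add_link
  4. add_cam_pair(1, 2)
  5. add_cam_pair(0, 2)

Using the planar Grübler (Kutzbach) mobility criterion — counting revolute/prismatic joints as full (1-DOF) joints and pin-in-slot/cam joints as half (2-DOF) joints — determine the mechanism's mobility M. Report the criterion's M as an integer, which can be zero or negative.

[1;0;0] (link 0 is ground)
L+ [2;0;0]
P(0,1)∈J1 [2;1;0]
L+ [3;1;0]
C(1,2)∈J2 [3;1;1]
C(0,2)∈J2 [3;1;2]
mobility = 6 − 2 − 2 = 2

M = 2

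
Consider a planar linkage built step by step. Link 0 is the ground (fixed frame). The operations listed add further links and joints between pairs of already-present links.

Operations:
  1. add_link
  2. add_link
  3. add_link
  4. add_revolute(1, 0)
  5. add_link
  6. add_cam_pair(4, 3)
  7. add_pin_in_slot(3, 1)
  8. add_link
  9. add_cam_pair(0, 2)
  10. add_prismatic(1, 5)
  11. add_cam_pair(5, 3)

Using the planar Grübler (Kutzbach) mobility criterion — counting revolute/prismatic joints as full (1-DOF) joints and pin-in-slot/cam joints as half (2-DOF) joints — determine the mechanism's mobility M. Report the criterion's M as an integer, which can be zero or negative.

M = 7

[1;0;0] (link 0 is ground)
L+ [2;0;0]
L+ [3;0;0]
L+ [4;0;0]
R(1,0)∈J1 [4;1;0]
L+ [5;1;0]
C(4,3)∈J2 [5;1;1]
PS(3,1)∈J2 [5;1;2]
L+ [6;1;2]
C(0,2)∈J2 [6;1;3]
P(1,5)∈J1 [6;2;3]
C(5,3)∈J2 [6;2;4]
mobility = 15 − 4 − 4 = 7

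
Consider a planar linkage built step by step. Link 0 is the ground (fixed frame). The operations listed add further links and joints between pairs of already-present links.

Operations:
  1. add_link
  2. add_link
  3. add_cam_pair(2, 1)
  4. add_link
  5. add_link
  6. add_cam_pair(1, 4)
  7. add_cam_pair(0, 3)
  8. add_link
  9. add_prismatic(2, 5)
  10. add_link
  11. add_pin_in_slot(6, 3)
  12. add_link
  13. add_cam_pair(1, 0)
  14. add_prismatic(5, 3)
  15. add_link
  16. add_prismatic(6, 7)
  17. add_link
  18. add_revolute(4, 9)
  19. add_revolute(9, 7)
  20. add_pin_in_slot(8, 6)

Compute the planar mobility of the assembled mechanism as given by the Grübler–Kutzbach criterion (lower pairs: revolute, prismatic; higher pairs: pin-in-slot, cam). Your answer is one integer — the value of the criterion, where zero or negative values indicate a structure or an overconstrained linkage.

M = 11

(L,J1,J2)=(1,0,0); link0 fixed
link1: (2,0,0)
link2: (3,0,0)
C 2-1 [J2]: (3,0,1)
link3: (4,0,1)
link4: (5,0,1)
C 1-4 [J2]: (5,0,2)
C 0-3 [J2]: (5,0,3)
link5: (6,0,3)
P 2-5 [J1]: (6,1,3)
link6: (7,1,3)
PS 6-3 [J2]: (7,1,4)
link7: (8,1,4)
C 1-0 [J2]: (8,1,5)
P 5-3 [J1]: (8,2,5)
link8: (9,2,5)
P 6-7 [J1]: (9,3,5)
link9: (10,3,5)
R 4-9 [J1]: (10,4,5)
R 9-7 [J1]: (10,5,5)
PS 8-6 [J2]: (10,5,6)
Grübler: 3·9 − 2·5 − 6 = 11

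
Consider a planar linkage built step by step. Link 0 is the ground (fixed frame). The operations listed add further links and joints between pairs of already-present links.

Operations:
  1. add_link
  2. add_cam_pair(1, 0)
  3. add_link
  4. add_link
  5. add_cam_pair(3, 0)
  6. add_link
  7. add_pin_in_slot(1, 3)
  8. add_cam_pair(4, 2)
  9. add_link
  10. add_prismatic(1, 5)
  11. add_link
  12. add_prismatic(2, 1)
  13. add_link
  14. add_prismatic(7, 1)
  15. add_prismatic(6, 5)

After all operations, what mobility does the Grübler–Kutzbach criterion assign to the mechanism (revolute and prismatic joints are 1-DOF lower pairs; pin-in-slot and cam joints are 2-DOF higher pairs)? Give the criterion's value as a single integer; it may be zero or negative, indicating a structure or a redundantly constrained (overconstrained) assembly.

M = 9

(L,J1,J2)=(1,0,0); link0 fixed
link1: (2,0,0)
C 1-0 [J2]: (2,0,1)
link2: (3,0,1)
link3: (4,0,1)
C 3-0 [J2]: (4,0,2)
link4: (5,0,2)
PS 1-3 [J2]: (5,0,3)
C 4-2 [J2]: (5,0,4)
link5: (6,0,4)
P 1-5 [J1]: (6,1,4)
link6: (7,1,4)
P 2-1 [J1]: (7,2,4)
link7: (8,2,4)
P 7-1 [J1]: (8,3,4)
P 6-5 [J1]: (8,4,4)
Grübler: 3·7 − 2·4 − 4 = 9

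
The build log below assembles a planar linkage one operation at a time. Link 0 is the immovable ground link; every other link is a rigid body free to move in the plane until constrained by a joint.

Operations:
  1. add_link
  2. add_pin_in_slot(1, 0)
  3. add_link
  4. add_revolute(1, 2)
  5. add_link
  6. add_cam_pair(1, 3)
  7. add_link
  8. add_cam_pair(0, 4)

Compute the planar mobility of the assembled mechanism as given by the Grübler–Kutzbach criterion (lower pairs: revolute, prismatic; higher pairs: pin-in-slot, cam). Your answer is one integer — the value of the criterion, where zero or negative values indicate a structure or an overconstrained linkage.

M = 7

ground; <1,0,0>
#1 <2,0,0>
PS:1↔0 J2 <2,0,1>
#2 <3,0,1>
R:1↔2 J1 <3,1,1>
#3 <4,1,1>
C:1↔3 J2 <4,1,2>
#4 <5,1,2>
C:0↔4 J2 <5,1,3>
3×4 − 2×1 − 1×3 = 7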